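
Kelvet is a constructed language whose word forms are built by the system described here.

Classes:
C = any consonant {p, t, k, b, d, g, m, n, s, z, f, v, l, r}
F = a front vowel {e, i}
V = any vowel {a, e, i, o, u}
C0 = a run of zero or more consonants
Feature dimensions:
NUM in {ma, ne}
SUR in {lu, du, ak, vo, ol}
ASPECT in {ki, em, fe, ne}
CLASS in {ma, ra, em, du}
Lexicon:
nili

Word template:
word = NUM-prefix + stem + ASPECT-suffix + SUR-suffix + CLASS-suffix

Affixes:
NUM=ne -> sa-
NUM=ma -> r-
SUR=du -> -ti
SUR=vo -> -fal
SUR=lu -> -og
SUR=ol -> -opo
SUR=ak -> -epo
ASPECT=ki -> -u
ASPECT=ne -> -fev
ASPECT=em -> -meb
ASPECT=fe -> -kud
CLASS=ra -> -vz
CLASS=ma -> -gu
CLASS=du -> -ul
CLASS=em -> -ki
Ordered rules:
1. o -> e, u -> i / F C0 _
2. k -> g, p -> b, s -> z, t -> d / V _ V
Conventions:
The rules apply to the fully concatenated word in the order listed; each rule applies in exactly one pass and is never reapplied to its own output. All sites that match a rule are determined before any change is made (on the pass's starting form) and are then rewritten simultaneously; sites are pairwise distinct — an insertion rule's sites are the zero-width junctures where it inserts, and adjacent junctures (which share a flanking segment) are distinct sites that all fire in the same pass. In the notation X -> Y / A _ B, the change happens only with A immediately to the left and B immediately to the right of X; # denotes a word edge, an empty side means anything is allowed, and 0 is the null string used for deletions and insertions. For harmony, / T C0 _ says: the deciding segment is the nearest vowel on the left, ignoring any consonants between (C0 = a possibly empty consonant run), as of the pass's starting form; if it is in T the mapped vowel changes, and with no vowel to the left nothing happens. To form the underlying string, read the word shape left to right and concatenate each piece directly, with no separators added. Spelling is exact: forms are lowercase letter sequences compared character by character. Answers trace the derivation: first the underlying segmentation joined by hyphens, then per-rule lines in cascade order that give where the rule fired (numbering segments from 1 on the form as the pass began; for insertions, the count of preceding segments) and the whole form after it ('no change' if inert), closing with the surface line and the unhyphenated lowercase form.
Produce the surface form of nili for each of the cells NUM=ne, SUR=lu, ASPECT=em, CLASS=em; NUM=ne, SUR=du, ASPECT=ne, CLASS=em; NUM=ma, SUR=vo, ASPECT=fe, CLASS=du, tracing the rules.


cell NUM=ne, SUR=lu, ASPECT=em, CLASS=em:
underlying: sa-nili-meb-og-ki
1. o -> e, u -> i / F C0 _: fires at position(s) 10: sanilimebegki
2. k -> g, p -> b, s -> z, t -> d / V _ V: no change
surface: sanilimebegki

cell NUM=ne, SUR=du, ASPECT=ne, CLASS=em:
underlying: sa-nili-fev-ti-ki
1. o -> e, u -> i / F C0 _: no change
2. k -> g, p -> b, s -> z, t -> d / V _ V: fires at position(s) 12: sanilifevtigi
surface: sanilifevtigi

cell NUM=ma, SUR=vo, ASPECT=fe, CLASS=du:
underlying: r-nili-kud-fal-ul
1. o -> e, u -> i / F C0 _: fires at position(s) 7: rnilikidfalul
2. k -> g, p -> b, s -> z, t -> d / V _ V: fires at position(s) 6: rniligidfalul
surface: rniligidfalul


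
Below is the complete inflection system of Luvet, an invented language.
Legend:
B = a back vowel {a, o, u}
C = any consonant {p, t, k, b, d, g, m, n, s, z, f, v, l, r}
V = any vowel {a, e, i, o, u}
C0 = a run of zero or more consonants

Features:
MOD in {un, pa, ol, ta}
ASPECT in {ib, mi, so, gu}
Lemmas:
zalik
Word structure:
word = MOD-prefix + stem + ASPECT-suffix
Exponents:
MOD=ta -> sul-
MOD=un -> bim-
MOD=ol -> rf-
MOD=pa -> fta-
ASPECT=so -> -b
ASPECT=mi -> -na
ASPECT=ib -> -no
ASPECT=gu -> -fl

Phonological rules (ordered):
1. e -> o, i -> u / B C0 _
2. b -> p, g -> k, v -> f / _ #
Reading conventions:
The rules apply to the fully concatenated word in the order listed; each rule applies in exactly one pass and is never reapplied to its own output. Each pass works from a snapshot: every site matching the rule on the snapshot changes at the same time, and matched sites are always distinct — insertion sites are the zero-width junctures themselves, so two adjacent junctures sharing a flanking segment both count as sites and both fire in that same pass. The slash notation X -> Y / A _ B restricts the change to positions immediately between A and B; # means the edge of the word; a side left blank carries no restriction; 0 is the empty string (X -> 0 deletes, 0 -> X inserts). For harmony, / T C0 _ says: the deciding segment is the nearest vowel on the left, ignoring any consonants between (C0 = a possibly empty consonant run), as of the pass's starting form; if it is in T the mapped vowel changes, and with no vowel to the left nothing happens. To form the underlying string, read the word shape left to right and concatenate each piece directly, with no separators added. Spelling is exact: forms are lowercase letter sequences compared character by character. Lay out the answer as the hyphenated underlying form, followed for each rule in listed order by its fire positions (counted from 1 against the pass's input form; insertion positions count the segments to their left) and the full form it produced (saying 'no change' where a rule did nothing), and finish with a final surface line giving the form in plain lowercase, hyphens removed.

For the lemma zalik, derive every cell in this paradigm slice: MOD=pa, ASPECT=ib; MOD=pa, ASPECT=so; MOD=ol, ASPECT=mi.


cell MOD=pa, ASPECT=ib:
underlying: fta-zalik-no
1. e -> o, i -> u / B C0 _: fires at position(s) 7: ftazalukno
2. b -> p, g -> k, v -> f / _ #: no change
surface: ftazalukno

cell MOD=pa, ASPECT=so:
underlying: fta-zalik-b
1. e -> o, i -> u / B C0 _: fires at position(s) 7: ftazalukb
2. b -> p, g -> k, v -> f / _ #: fires at position(s) 9: ftazalukp
surface: ftazalukp

cell MOD=ol, ASPECT=mi:
underlying: rf-zalik-na
1. e -> o, i -> u / B C0 _: fires at position(s) 6: rfzalukna
2. b -> p, g -> k, v -> f / _ #: no change
surface: rfzalukna


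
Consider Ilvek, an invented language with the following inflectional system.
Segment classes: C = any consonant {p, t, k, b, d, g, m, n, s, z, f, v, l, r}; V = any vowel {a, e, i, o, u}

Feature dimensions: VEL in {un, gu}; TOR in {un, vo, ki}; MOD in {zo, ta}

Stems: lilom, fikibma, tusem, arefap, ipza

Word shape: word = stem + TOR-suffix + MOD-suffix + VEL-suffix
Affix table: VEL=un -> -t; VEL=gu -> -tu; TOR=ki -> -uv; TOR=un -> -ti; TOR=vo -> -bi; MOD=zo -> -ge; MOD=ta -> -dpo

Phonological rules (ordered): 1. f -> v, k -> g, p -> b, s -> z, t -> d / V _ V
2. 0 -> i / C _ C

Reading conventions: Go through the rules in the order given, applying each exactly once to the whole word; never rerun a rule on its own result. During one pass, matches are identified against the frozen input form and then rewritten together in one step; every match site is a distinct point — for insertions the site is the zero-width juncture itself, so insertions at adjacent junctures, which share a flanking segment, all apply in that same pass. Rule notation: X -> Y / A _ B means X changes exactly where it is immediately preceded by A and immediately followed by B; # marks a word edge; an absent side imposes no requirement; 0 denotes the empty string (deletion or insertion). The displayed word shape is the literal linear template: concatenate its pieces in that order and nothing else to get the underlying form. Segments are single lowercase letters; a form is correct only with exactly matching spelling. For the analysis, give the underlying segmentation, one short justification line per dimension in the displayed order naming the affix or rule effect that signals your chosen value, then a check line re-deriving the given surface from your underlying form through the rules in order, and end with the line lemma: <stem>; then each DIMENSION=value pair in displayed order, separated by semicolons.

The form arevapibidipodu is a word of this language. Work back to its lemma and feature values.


underlying: arefap-bi-dpo-tu
VEL=gu - signalled by the affix -tu
TOR=vo - signalled by the affix -bi
MOD=ta - signalled by the affix -dpo
check: arefapbidpotu -> arevapbidpodu -> arevapibidipodu
lemma: arefap; VEL=gu; TOR=vo; MOD=ta


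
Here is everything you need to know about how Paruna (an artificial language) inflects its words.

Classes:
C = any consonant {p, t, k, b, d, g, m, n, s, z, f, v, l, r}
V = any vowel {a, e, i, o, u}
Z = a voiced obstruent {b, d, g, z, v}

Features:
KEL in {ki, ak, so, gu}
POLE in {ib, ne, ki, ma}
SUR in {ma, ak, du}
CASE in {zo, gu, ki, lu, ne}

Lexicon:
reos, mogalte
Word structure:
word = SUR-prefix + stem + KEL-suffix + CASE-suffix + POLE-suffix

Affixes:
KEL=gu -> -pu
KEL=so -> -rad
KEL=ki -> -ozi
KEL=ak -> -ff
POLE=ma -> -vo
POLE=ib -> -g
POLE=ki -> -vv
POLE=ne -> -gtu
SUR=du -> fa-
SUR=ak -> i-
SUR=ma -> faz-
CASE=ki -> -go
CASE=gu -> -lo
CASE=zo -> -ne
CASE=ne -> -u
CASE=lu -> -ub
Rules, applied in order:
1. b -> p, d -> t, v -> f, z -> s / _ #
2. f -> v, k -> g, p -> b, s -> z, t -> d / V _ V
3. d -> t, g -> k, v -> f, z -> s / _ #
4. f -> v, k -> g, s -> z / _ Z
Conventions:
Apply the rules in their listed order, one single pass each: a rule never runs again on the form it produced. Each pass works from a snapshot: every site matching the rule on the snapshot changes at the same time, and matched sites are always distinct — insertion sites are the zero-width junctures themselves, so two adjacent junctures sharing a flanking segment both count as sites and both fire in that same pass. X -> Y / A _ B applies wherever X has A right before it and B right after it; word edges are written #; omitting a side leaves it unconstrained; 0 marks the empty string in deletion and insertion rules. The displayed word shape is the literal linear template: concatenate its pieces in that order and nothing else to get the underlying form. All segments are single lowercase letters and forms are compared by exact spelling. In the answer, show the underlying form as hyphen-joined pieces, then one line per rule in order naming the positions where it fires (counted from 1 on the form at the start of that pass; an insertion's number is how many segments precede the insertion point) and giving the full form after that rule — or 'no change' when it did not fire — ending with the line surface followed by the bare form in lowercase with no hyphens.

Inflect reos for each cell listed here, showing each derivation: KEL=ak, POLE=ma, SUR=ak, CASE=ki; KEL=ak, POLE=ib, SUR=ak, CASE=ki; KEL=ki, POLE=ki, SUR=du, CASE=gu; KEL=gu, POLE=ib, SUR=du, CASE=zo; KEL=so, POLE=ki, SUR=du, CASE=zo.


cell KEL=ak, POLE=ma, SUR=ak, CASE=ki:
underlying: i-reos-ff-go-vo
1. b -> p, d -> t, v -> f, z -> s / _ #: no change
2. f -> v, k -> g, p -> b, s -> z, t -> d / V _ V: no change
3. d -> t, g -> k, v -> f, z -> s / _ #: no change
4. f -> v, k -> g, s -> z / _ Z: fires at position(s) 7: ireosfvgovo
surface: ireosfvgovo

cell KEL=ak, POLE=ib, SUR=ak, CASE=ki:
underlying: i-reos-ff-go-g
1. b -> p, d -> t, v -> f, z -> s / _ #: no change
2. f -> v, k -> g, p -> b, s -> z, t -> d / V _ V: no change
3. d -> t, g -> k, v -> f, z -> s / _ #: fires at position(s) 10: ireosffgok
4. f -> v, k -> g, s -> z / _ Z: fires at position(s) 7: ireosfvgok
surface: ireosfvgok

cell KEL=ki, POLE=ki, SUR=du, CASE=gu:
underlying: fa-reos-ozi-lo-vv
1. b -> p, d -> t, v -> f, z -> s / _ #: fires at position(s) 13: fareosozilovf
2. f -> v, k -> g, p -> b, s -> z, t -> d / V _ V: fires at position(s) 6: fareozozilovf
3. d -> t, g -> k, v -> f, z -> s / _ #: no change
4. f -> v, k -> g, s -> z / _ Z: no change
surface: fareozozilovf

cell KEL=gu, POLE=ib, SUR=du, CASE=zo:
underlying: fa-reos-pu-ne-g
1. b -> p, d -> t, v -> f, z -> s / _ #: no change
2. f -> v, k -> g, p -> b, s -> z, t -> d / V _ V: no change
3. d -> t, g -> k, v -> f, z -> s / _ #: fires at position(s) 11: fareospunek
4. f -> v, k -> g, s -> z / _ Z: no change
surface: fareospunek

cell KEL=so, POLE=ki, SUR=du, CASE=zo:
underlying: fa-reos-rad-ne-vv
1. b -> p, d -> t, v -> f, z -> s / _ #: fires at position(s) 13: fareosradnevf
2. f -> v, k -> g, p -> b, s -> z, t -> d / V _ V: no change
3. d -> t, g -> k, v -> f, z -> s / _ #: no change
4. f -> v, k -> g, s -> z / _ Z: no change
surface: fareosradnevf


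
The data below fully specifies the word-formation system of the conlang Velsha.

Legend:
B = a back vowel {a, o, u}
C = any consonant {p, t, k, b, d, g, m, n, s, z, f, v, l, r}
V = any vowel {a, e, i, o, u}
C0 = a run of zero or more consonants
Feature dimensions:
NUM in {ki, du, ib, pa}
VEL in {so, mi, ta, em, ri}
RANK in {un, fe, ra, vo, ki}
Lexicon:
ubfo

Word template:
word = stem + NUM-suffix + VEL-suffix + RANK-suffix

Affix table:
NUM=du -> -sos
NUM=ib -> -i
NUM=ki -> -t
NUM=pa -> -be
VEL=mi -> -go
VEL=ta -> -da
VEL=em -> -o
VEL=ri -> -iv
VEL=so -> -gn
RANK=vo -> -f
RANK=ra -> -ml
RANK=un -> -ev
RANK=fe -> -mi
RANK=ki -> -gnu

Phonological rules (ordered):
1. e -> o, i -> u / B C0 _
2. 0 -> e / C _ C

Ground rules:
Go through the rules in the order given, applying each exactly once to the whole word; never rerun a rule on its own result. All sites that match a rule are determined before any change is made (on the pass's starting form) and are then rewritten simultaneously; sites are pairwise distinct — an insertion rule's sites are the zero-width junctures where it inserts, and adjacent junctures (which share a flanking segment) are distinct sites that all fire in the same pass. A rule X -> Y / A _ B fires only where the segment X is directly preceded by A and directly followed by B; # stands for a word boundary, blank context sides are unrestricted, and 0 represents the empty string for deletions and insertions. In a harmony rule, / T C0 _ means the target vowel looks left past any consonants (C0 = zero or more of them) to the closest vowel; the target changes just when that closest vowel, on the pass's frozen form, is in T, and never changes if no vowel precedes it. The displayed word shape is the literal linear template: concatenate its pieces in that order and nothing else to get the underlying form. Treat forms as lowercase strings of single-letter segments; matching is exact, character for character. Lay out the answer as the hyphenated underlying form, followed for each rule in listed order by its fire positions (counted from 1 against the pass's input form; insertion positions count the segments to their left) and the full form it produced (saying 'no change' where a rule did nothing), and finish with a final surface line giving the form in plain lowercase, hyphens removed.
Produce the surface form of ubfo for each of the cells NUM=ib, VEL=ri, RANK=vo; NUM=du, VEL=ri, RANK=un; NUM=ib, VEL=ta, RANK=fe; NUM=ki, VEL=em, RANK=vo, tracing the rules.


cell NUM=ib, VEL=ri, RANK=vo:
underlying: ubfo-i-iv-f
1. e -> o, i -> u / B C0 _: fires at position(s) 5: ubfouivf
2. 0 -> e / C _ C: inserts after position(s) 2, 7: ubefouivef
surface: ubefouivef

cell NUM=du, VEL=ri, RANK=un:
underlying: ubfo-sos-iv-ev
1. e -> o, i -> u / B C0 _: fires at position(s) 8: ubfososuvev
2. 0 -> e / C _ C: inserts after position(s) 2: ubefososuvev
surface: ubefososuvev

cell NUM=ib, VEL=ta, RANK=fe:
underlying: ubfo-i-da-mi
1. e -> o, i -> u / B C0 _: fires at position(s) 5, 9: ubfoudamu
2. 0 -> e / C _ C: inserts after position(s) 2: ubefoudamu
surface: ubefoudamu

cell NUM=ki, VEL=em, RANK=vo:
underlying: ubfo-t-o-f
1. e -> o, i -> u / B C0 _: no change
2. 0 -> e / C _ C: inserts after position(s) 2: ubefotof
surface: ubefotof


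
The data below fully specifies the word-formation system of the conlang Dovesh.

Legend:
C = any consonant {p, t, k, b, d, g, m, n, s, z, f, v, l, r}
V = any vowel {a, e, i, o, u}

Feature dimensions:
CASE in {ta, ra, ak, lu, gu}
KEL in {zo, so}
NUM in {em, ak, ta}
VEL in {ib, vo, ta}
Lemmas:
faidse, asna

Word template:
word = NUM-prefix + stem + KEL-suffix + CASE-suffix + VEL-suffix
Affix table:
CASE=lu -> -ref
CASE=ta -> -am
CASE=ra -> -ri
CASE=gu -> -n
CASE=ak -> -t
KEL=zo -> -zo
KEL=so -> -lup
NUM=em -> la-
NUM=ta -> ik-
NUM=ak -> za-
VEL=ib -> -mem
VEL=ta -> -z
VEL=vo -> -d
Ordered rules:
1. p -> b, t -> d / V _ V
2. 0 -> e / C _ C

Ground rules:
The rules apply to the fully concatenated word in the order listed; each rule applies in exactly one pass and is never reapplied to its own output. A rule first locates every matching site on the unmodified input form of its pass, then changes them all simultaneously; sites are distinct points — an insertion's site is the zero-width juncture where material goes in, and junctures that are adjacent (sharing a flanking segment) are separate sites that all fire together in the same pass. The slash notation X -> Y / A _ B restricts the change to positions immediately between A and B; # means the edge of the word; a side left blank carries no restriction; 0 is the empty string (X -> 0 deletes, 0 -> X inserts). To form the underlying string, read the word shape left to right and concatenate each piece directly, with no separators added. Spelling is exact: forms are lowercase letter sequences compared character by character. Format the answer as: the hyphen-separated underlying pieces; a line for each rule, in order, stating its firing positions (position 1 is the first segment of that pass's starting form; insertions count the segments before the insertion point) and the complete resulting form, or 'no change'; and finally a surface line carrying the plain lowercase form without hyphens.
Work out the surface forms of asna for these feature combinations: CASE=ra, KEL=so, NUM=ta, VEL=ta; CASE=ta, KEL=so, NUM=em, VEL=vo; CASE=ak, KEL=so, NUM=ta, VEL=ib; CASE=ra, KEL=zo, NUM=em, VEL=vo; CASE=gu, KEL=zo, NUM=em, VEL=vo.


cell CASE=ra, KEL=so, NUM=ta, VEL=ta:
underlying: ik-asna-lup-ri-z
1. p -> b, t -> d / V _ V: no change
2. 0 -> e / C _ C: inserts after position(s) 4, 9: ikasenaluperiz
surface: ikasenaluperiz

cell CASE=ta, KEL=so, NUM=em, VEL=vo:
underlying: la-asna-lup-am-d
1. p -> b, t -> d / V _ V: fires at position(s) 9: laasnalubamd
2. 0 -> e / C _ C: inserts after position(s) 4, 11: laasenalubamed
surface: laasenalubamed

cell CASE=ak, KEL=so, NUM=ta, VEL=ib:
underlying: ik-asna-lup-t-mem
1. p -> b, t -> d / V _ V: no change
2. 0 -> e / C _ C: inserts after position(s) 4, 9, 10: ikasenalupetemem
surface: ikasenalupetemem

cell CASE=ra, KEL=zo, NUM=em, VEL=vo:
underlying: la-asna-zo-ri-d
1. p -> b, t -> d / V _ V: no change
2. 0 -> e / C _ C: inserts after position(s) 4: laasenazorid
surface: laasenazorid

cell CASE=gu, KEL=zo, NUM=em, VEL=vo:
underlying: la-asna-zo-n-d
1. p -> b, t -> d / V _ V: no change
2. 0 -> e / C _ C: inserts after position(s) 4, 9: laasenazoned
surface: laasenazoned


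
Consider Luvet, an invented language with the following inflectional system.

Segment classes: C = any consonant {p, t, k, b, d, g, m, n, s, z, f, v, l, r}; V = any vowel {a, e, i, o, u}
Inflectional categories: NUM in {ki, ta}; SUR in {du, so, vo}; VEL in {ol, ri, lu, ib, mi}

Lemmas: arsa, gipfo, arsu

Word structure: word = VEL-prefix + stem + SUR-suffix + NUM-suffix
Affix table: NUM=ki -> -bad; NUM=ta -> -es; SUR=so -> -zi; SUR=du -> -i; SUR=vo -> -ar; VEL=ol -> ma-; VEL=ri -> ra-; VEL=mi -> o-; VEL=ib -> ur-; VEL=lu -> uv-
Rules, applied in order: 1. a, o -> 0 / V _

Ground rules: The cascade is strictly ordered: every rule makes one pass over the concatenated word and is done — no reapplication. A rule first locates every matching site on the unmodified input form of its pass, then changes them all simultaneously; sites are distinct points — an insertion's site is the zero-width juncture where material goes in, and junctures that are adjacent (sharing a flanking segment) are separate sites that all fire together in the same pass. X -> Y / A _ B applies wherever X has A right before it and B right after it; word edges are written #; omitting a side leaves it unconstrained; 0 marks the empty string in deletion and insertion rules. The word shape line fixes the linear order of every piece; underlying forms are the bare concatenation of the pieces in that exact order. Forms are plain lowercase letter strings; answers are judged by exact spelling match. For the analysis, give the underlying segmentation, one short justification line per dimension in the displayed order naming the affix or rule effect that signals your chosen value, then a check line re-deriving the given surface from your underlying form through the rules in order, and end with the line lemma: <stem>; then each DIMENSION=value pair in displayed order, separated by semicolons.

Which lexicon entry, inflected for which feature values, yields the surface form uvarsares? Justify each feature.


underlying: uv-arsa-ar-es
NUM=ta - signalled by the affix -es
SUR=vo - signalled by the affix -ar
VEL=lu - signalled by the affix uv-
check: uvarsaares -> uvarsares
lemma: arsa; NUM=ta; SUR=vo; VEL=lu


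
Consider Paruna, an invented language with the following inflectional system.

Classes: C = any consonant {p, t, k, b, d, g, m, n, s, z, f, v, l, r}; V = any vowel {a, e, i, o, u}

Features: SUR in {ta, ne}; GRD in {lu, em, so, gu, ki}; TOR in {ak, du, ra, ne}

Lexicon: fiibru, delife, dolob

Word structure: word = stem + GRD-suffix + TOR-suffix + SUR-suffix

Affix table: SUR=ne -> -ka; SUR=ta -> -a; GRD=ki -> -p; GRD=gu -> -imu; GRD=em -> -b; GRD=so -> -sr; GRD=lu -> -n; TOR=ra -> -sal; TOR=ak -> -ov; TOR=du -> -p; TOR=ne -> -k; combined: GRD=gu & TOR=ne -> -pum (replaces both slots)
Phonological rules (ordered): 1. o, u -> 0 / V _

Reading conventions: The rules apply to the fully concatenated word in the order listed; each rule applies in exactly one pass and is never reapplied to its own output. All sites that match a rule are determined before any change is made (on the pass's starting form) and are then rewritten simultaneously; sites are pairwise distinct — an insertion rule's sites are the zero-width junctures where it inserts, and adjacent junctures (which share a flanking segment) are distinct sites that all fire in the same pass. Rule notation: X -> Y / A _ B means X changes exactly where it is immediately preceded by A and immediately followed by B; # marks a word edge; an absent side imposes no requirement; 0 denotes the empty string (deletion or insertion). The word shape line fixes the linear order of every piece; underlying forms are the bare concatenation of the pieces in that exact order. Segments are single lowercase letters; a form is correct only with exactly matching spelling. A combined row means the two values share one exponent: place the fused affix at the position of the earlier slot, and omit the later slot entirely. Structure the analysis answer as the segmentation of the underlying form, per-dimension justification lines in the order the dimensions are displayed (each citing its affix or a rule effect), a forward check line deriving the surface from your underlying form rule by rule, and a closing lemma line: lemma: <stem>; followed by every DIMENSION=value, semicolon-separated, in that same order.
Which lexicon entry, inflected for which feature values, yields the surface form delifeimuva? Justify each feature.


underlying: delife-imu-ov-a
SUR=ta - signalled by the affix -a
GRD=gu - signalled by the affix -imu
TOR=ak - signalled by the affix -ov
check: delifeimuova -> delifeimuva
lemma: delife; SUR=ta; GRD=gu; TOR=ak


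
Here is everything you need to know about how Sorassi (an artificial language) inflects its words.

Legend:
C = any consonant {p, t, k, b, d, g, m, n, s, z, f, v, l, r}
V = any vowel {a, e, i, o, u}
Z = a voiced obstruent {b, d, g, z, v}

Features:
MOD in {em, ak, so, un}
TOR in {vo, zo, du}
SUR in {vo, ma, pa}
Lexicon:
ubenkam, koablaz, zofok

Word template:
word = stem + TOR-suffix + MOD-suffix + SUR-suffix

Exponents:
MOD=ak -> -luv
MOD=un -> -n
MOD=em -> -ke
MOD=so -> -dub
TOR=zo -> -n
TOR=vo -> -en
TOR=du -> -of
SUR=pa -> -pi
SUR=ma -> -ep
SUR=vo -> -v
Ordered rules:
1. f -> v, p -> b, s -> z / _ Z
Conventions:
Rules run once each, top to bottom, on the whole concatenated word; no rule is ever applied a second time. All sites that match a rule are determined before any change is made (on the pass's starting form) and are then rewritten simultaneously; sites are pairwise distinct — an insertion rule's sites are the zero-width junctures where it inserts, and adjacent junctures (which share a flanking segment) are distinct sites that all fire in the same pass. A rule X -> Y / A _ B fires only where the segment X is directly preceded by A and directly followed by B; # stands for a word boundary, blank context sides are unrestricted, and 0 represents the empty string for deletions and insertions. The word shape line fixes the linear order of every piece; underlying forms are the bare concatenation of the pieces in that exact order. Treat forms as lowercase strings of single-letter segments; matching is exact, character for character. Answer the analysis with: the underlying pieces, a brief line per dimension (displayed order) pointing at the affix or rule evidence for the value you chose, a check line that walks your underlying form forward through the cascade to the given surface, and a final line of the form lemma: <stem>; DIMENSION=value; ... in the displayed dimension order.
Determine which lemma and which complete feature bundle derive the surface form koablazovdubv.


underlying: koablaz-of-dub-v
MOD=so - signalled by the affix -dub
TOR=du - signalled by the affix -of
SUR=vo - signalled by the affix -v
check: koablazofdubv -> koablazovdubv
lemma: koablaz; MOD=so; TOR=du; SUR=vo


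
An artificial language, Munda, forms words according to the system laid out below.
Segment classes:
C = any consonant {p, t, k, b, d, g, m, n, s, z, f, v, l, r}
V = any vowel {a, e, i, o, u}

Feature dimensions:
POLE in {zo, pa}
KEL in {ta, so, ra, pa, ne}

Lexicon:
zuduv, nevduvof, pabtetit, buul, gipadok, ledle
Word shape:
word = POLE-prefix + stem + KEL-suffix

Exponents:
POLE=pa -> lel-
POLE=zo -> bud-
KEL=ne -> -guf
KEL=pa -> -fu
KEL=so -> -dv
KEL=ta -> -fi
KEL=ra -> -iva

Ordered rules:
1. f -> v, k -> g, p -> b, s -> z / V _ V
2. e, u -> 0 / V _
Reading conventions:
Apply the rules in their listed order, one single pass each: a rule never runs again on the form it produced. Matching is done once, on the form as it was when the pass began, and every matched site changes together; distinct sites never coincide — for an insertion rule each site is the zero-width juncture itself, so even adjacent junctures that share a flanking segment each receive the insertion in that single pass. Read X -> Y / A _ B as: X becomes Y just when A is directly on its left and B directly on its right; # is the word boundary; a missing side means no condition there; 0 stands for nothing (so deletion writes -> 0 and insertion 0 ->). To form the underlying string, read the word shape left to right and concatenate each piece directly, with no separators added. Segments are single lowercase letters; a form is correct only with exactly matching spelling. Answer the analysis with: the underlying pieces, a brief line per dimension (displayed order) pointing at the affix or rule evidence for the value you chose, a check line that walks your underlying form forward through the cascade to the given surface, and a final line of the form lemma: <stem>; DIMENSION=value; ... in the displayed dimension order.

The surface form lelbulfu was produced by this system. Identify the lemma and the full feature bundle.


underlying: lel-buul-fu
POLE=pa - signalled by the affix lel-
KEL=pa - signalled by the affix -fu
check: lelbuulfu -> lelbuulfu -> lelbulfu
lemma: buul; POLE=pa; KEL=pa


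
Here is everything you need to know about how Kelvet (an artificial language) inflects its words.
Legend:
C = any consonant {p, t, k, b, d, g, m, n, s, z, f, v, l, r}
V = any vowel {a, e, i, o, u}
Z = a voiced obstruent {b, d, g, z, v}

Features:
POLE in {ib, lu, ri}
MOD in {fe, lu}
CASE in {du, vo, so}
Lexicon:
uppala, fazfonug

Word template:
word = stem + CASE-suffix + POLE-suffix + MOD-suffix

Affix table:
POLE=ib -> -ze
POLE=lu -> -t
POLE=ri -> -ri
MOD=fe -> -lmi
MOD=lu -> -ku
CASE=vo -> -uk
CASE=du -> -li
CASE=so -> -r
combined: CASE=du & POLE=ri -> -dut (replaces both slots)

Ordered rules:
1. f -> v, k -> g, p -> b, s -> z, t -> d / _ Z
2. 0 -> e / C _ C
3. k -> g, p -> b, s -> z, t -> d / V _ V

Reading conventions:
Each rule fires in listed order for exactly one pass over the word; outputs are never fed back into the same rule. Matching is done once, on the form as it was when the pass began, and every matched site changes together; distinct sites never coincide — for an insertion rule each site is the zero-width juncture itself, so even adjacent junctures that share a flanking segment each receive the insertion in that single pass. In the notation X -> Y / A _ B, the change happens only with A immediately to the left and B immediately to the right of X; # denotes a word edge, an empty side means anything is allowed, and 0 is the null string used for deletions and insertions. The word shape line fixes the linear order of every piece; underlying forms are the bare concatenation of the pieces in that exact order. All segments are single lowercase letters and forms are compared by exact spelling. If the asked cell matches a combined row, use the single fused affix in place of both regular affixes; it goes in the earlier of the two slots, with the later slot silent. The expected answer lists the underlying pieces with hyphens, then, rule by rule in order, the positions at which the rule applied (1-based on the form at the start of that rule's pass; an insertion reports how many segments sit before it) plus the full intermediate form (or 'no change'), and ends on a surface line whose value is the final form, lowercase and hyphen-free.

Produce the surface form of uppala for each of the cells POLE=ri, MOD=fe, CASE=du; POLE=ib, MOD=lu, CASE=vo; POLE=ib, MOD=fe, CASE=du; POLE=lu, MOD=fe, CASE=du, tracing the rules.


cell POLE=ri, MOD=fe, CASE=du:
underlying: uppala-dut-lmi
1. f -> v, k -> g, p -> b, s -> z, t -> d / _ Z: no change
2. 0 -> e / C _ C: inserts after position(s) 2, 9, 10: upepaladutelemi
3. k -> g, p -> b, s -> z, t -> d / V _ V: fires at position(s) 2, 4, 10: ubebaladudelemi
surface: ubebaladudelemi

cell POLE=ib, MOD=lu, CASE=vo:
underlying: uppala-uk-ze-ku
1. f -> v, k -> g, p -> b, s -> z, t -> d / _ Z: fires at position(s) 8: uppalaugzeku
2. 0 -> e / C _ C: inserts after position(s) 2, 8: upepalaugezeku
3. k -> g, p -> b, s -> z, t -> d / V _ V: fires at position(s) 2, 4, 13: ubebalaugezegu
surface: ubebalaugezegu

cell POLE=ib, MOD=fe, CASE=du:
underlying: uppala-li-ze-lmi
1. f -> v, k -> g, p -> b, s -> z, t -> d / _ Z: no change
2. 0 -> e / C _ C: inserts after position(s) 2, 11: upepalalizelemi
3. k -> g, p -> b, s -> z, t -> d / V _ V: fires at position(s) 2, 4: ubebalalizelemi
surface: ubebalalizelemi

cell POLE=lu, MOD=fe, CASE=du:
underlying: uppala-li-t-lmi
1. f -> v, k -> g, p -> b, s -> z, t -> d / _ Z: no change
2. 0 -> e / C _ C: inserts after position(s) 2, 9, 10: upepalalitelemi
3. k -> g, p -> b, s -> z, t -> d / V _ V: fires at position(s) 2, 4, 10: ubebalalidelemi
surface: ubebalalidelemi


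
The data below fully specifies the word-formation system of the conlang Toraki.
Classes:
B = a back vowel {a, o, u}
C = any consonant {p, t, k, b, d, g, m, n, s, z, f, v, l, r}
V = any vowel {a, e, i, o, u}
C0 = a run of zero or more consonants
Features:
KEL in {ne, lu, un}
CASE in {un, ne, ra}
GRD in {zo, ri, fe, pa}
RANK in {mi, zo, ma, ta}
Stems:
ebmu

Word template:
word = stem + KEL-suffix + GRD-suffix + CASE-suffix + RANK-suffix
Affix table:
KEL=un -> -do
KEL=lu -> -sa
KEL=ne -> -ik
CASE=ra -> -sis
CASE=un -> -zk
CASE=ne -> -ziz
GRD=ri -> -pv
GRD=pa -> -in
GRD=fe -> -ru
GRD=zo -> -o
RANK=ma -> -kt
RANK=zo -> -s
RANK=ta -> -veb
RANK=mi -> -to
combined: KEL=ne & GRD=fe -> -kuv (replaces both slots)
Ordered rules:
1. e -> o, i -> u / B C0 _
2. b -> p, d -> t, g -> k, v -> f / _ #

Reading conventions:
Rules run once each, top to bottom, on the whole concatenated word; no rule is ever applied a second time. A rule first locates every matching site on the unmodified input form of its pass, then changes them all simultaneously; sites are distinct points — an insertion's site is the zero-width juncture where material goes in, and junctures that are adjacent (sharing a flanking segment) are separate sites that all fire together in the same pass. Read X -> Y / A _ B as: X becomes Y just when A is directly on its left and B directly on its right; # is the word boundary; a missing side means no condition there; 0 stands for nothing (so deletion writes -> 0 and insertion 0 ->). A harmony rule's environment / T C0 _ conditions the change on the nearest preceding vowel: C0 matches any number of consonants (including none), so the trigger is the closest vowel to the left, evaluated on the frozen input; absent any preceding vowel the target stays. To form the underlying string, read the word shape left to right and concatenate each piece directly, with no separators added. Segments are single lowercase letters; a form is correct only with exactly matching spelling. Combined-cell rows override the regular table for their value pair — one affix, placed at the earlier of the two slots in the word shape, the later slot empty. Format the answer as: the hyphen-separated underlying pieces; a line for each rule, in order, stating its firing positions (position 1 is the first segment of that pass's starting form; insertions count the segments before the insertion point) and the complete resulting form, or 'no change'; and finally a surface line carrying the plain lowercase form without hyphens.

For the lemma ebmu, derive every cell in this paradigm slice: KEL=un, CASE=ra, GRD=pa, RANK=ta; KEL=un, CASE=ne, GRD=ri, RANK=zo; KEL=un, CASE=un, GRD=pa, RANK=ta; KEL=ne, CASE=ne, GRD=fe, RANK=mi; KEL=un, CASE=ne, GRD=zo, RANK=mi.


cell KEL=un, CASE=ra, GRD=pa, RANK=ta:
underlying: ebmu-do-in-sis-veb
1. e -> o, i -> u / B C0 _: fires at position(s) 7: ebmudounsisveb
2. b -> p, d -> t, g -> k, v -> f / _ #: fires at position(s) 14: ebmudounsisvep
surface: ebmudounsisvep

cell KEL=un, CASE=ne, GRD=ri, RANK=zo:
underlying: ebmu-do-pv-ziz-s
1. e -> o, i -> u / B C0 _: fires at position(s) 10: ebmudopvzuzs
2. b -> p, d -> t, g -> k, v -> f / _ #: no change
surface: ebmudopvzuzs

cell KEL=un, CASE=un, GRD=pa, RANK=ta:
underlying: ebmu-do-in-zk-veb
1. e -> o, i -> u / B C0 _: fires at position(s) 7: ebmudounzkveb
2. b -> p, d -> t, g -> k, v -> f / _ #: fires at position(s) 13: ebmudounzkvep
surface: ebmudounzkvep

cell KEL=ne, CASE=ne, GRD=fe, RANK=mi:
underlying: ebmu-kuv-ziz-to
1. e -> o, i -> u / B C0 _: fires at position(s) 9: ebmukuvzuzto
2. b -> p, d -> t, g -> k, v -> f / _ #: no change
surface: ebmukuvzuzto

cell KEL=un, CASE=ne, GRD=zo, RANK=mi:
underlying: ebmu-do-o-ziz-to
1. e -> o, i -> u / B C0 _: fires at position(s) 9: ebmudoozuzto
2. b -> p, d -> t, g -> k, v -> f / _ #: no change
surface: ebmudoozuzto


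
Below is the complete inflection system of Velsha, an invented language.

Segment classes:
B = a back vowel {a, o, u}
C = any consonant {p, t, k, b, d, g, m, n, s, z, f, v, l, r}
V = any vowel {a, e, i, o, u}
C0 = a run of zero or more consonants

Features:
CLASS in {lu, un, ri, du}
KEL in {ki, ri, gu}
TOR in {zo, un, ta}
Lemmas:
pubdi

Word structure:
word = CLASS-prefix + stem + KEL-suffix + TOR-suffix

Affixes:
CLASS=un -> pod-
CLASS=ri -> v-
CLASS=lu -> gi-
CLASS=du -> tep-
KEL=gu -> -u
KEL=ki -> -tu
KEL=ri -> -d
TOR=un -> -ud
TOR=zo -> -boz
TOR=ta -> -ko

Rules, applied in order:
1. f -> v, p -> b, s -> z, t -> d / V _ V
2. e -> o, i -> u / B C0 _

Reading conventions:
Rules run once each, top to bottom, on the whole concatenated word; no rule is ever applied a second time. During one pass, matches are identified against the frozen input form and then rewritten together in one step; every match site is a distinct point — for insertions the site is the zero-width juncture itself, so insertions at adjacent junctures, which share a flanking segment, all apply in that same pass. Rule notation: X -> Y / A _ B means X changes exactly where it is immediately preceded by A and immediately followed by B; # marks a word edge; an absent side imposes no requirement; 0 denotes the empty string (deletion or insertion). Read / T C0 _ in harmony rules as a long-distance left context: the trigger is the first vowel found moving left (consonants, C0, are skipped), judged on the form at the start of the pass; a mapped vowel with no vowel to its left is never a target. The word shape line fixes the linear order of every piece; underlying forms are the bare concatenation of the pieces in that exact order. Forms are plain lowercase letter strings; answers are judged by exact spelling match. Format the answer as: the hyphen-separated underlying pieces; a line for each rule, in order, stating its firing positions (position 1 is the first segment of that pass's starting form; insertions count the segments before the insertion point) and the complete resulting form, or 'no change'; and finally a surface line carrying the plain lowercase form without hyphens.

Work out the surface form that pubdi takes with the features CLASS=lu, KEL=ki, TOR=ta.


underlying: gi-pubdi-tu-ko
1. f -> v, p -> b, s -> z, t -> d / V _ V: fires at position(s) 3, 8: gibubdiduko
2. e -> o, i -> u / B C0 _: fires at position(s) 7: gibubduduko
surface: gibubduduko


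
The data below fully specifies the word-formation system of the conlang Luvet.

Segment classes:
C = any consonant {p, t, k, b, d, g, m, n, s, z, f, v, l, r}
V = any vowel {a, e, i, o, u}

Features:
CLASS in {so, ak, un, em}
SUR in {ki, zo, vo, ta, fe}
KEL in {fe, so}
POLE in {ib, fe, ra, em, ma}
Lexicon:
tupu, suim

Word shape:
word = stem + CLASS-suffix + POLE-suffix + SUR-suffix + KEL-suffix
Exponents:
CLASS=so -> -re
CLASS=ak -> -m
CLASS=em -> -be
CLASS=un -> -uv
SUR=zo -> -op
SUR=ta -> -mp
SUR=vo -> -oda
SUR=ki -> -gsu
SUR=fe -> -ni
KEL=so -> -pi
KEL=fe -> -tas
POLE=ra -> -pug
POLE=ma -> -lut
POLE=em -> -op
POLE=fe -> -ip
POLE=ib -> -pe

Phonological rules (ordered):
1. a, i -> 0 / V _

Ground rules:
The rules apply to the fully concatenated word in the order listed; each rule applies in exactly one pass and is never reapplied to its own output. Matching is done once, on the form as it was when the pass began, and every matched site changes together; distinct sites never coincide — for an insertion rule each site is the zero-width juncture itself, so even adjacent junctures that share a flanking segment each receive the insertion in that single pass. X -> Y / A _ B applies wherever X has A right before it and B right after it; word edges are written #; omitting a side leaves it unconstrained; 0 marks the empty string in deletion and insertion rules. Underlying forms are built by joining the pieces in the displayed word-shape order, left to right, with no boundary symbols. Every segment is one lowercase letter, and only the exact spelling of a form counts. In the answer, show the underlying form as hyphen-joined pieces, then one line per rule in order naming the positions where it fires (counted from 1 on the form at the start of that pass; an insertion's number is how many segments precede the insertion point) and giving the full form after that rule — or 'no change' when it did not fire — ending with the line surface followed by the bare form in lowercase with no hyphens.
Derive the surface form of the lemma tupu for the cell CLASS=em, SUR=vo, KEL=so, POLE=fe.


underlying: tupu-be-ip-oda-pi
1. a, i -> 0 / V _: fires at position(s) 7: tupubepodapi
surface: tupubepodapi


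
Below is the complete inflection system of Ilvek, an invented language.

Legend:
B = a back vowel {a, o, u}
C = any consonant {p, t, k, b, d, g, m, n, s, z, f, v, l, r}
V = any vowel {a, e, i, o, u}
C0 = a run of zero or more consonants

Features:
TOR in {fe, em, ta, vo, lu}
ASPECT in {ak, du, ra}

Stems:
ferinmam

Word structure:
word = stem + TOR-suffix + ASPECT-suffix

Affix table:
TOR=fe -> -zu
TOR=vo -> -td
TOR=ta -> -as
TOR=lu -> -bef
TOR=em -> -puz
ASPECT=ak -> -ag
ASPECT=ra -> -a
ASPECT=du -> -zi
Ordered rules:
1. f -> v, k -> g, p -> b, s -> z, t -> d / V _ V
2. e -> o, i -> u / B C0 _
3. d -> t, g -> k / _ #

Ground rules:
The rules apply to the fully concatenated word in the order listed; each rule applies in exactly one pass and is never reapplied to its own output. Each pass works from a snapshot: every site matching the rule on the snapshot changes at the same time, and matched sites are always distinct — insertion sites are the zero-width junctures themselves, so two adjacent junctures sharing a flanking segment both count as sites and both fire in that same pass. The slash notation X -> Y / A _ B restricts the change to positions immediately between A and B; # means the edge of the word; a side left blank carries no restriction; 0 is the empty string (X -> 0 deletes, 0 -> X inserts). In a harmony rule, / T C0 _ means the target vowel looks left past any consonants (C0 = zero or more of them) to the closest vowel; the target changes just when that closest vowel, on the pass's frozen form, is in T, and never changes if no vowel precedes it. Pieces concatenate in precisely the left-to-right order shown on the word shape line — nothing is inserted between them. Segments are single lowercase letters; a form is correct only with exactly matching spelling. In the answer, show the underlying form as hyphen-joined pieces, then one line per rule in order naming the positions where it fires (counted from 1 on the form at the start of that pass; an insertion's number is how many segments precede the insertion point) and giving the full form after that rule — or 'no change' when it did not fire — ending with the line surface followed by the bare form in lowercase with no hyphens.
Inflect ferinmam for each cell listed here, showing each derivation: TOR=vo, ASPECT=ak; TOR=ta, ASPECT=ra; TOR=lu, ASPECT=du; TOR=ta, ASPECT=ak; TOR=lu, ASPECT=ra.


cell TOR=vo, ASPECT=ak:
underlying: ferinmam-td-ag
1. f -> v, k -> g, p -> b, s -> z, t -> d / V _ V: no change
2. e -> o, i -> u / B C0 _: no change
3. d -> t, g -> k / _ #: fires at position(s) 12: ferinmamtdak
surface: ferinmamtdak

cell TOR=ta, ASPECT=ra:
underlying: ferinmam-as-a
1. f -> v, k -> g, p -> b, s -> z, t -> d / V _ V: fires at position(s) 10: ferinmamaza
2. e -> o, i -> u / B C0 _: no change
3. d -> t, g -> k / _ #: no change
surface: ferinmamaza

cell TOR=lu, ASPECT=du:
underlying: ferinmam-bef-zi
1. f -> v, k -> g, p -> b, s -> z, t -> d / V _ V: no change
2. e -> o, i -> u / B C0 _: fires at position(s) 10: ferinmambofzi
3. d -> t, g -> k / _ #: no change
surface: ferinmambofzi

cell TOR=ta, ASPECT=ak:
underlying: ferinmam-as-ag
1. f -> v, k -> g, p -> b, s -> z, t -> d / V _ V: fires at position(s) 10: ferinmamazag
2. e -> o, i -> u / B C0 _: no change
3. d -> t, g -> k / _ #: fires at position(s) 12: ferinmamazak
surface: ferinmamazak

cell TOR=lu, ASPECT=ra:
underlying: ferinmam-bef-a
1. f -> v, k -> g, p -> b, s -> z, t -> d / V _ V: fires at position(s) 11: ferinmambeva
2. e -> o, i -> u / B C0 _: fires at position(s) 10: ferinmambova
3. d -> t, g -> k / _ #: no change
surface: ferinmambova
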